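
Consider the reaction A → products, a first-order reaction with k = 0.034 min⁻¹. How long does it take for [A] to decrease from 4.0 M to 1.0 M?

40.77 min

Step 1: For first-order: t = ln([A]₀/[A])/k
Step 2: t = ln(4.0/1.0)/0.034
Step 3: t = ln(4)/0.034
Step 4: t = 1.386/0.034 = 40.77 min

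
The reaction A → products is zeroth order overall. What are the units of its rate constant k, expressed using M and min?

M·min⁻¹

Step 1: For overall order n, rate = k × (concentration)^n.
Step 2: Rate has units M·min⁻¹; concentration term has units M^0.
Step 3: k = rate / (concentration)^n, so units of k = M^(1-0)·min⁻¹ = M·min⁻¹.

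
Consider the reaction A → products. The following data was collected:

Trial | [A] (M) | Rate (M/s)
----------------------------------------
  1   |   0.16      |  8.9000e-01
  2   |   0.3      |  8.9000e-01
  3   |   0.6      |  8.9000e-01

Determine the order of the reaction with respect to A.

zeroth order (0)

Step 1: Compare trials - when concentration changes, rate stays constant.
Step 2: rate₂/rate₁ = 8.9000e-01/8.9000e-01 = 1
Step 3: [A]₂/[A]₁ = 0.3/0.16 = 1.875
Step 4: Since rate ratio ≈ (conc ratio)^0, the reaction is zeroth order.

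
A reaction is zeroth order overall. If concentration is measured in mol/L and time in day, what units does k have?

mol/L·day⁻¹

Step 1: For overall order n, rate = k × (concentration)^n.
Step 2: Rate has units mol/L·day⁻¹; concentration term has units (mol/L)^0.
Step 3: k = rate / (concentration)^n, so units of k = (mol/L)^(1-0)·day⁻¹ = mol/L·day⁻¹.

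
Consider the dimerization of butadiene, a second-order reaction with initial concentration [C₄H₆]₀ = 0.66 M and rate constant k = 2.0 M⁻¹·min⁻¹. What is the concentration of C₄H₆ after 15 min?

0.03173 M

Step 1: For a second-order reaction: 1/[C₄H₆] = 1/[C₄H₆]₀ + kt
Step 2: 1/[C₄H₆] = 1/0.66 + 2.0 × 15
Step 3: 1/[C₄H₆] = 1.515 + 30 = 31.52
Step 4: [C₄H₆] = 1/31.52 = 0.03173 M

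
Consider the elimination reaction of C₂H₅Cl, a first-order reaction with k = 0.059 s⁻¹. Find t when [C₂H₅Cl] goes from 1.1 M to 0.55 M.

11.75 s

Step 1: For first-order: t = ln([C₂H₅Cl]₀/[C₂H₅Cl])/k
Step 2: t = ln(1.1/0.55)/0.059
Step 3: t = ln(2)/0.059
Step 4: t = 0.6931/0.059 = 11.75 s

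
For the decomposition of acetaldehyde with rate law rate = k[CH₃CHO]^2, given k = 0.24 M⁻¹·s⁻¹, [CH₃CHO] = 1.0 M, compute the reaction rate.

0.24 M/s

Step 1: Identify the rate law: rate = k[CH₃CHO]^2
Step 2: Substitute values: rate = 0.24 × (1.0)^2
Step 3: Calculate: rate = 0.24 × 1 = 0.24 M/s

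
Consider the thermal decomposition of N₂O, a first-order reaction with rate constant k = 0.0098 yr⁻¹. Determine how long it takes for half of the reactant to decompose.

70.73 yr

Step 1: For a first-order reaction, t₁/₂ = ln(2)/k
Step 2: t₁/₂ = ln(2)/0.0098
Step 3: t₁/₂ = 0.6931/0.0098 = 70.73 yr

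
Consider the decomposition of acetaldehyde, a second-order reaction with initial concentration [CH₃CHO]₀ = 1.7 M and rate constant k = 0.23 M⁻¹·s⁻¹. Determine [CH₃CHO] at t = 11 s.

0.3207 M

Step 1: For a second-order reaction: 1/[CH₃CHO] = 1/[CH₃CHO]₀ + kt
Step 2: 1/[CH₃CHO] = 1/1.7 + 0.23 × 11
Step 3: 1/[CH₃CHO] = 0.5882 + 2.53 = 3.118
Step 4: [CH₃CHO] = 1/3.118 = 0.3207 M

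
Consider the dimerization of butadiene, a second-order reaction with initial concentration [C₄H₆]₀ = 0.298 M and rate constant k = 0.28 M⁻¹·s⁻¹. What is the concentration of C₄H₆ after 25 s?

0.09657 M

Step 1: For a second-order reaction: 1/[C₄H₆] = 1/[C₄H₆]₀ + kt
Step 2: 1/[C₄H₆] = 1/0.298 + 0.28 × 25
Step 3: 1/[C₄H₆] = 3.356 + 7 = 10.36
Step 4: [C₄H₆] = 1/10.36 = 0.09657 M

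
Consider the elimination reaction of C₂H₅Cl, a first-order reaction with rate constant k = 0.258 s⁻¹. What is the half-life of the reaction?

2.687 s

Step 1: For a first-order reaction, t₁/₂ = ln(2)/k
Step 2: t₁/₂ = ln(2)/0.258
Step 3: t₁/₂ = 0.6931/0.258 = 2.687 s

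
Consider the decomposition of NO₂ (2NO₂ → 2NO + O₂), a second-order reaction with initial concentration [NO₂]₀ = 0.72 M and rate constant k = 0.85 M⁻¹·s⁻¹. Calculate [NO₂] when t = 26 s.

0.04257 M

Step 1: For a second-order reaction: 1/[NO₂] = 1/[NO₂]₀ + kt
Step 2: 1/[NO₂] = 1/0.72 + 0.85 × 26
Step 3: 1/[NO₂] = 1.389 + 22.1 = 23.49
Step 4: [NO₂] = 1/23.49 = 0.04257 M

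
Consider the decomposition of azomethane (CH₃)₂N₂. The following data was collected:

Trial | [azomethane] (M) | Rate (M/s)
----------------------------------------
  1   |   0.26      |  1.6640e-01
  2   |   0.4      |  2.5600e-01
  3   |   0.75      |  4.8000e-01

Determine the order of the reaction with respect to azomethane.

first order (1)

Step 1: Compare trials to find order n where rate₂/rate₁ = ([azomethane]₂/[azomethane]₁)^n
Step 2: rate₂/rate₁ = 2.5600e-01/1.6640e-01 = 1.538
Step 3: [azomethane]₂/[azomethane]₁ = 0.4/0.26 = 1.538
Step 4: n = ln(1.538)/ln(1.538) = 1.00 ≈ 1
Step 5: The reaction is first order in azomethane.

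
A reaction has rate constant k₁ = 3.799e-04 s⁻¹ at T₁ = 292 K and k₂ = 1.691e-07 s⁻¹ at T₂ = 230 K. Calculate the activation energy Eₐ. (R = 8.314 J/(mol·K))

69.5 kJ/mol

Step 1: Use the two-temperature Arrhenius form: ln(k₂/k₁) = -Eₐ/R × (1/T₂ - 1/T₁)
Step 2: ln(k₂/k₁) = ln(1.691e-07/3.799e-04) = ln(0.000445117) = -7.71717
Step 3: 1/T₂ - 1/T₁ = 1/230 - 1/292 = 9.231686e-04 K⁻¹
Step 4: Eₐ = -R × ln(k₂/k₁) / (1/T₂ - 1/T₁) = -8.314 × -7.71717 / 9.231686e-04
Step 5: Eₐ = 6.9500e+04 J/mol = 69.5 kJ/mol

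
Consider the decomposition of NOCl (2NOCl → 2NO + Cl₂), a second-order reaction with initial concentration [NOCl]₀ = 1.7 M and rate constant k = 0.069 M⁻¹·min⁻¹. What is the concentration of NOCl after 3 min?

1.257 M

Step 1: For a second-order reaction: 1/[NOCl] = 1/[NOCl]₀ + kt
Step 2: 1/[NOCl] = 1/1.7 + 0.069 × 3
Step 3: 1/[NOCl] = 0.5882 + 0.207 = 0.7952
Step 4: [NOCl] = 1/0.7952 = 1.257 M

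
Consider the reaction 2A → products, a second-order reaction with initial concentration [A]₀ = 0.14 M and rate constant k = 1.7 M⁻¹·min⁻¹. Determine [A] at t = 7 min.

0.05251 M

Step 1: For a second-order reaction: 1/[A] = 1/[A]₀ + kt
Step 2: 1/[A] = 1/0.14 + 1.7 × 7
Step 3: 1/[A] = 7.143 + 11.9 = 19.04
Step 4: [A] = 1/19.04 = 0.05251 M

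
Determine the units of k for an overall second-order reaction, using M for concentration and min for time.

M⁻¹·min⁻¹

Step 1: For overall order n, rate = k × (concentration)^n.
Step 2: Rate has units M·min⁻¹; concentration term has units M^2.
Step 3: k = rate / (concentration)^n, so units of k = M^(1-2)·min⁻¹ = M⁻¹·min⁻¹.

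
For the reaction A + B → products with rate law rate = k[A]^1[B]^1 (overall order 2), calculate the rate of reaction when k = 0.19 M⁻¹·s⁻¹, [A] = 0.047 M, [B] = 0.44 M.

0.003929 M/s

Step 1: The rate law is rate = k[A]^1[B]^1, overall order = 1+1 = 2
Step 2: Substitute values: rate = 0.19 × (0.047)^1 × (0.44)^1
Step 3: rate = 0.19 × 0.047 × 0.44 = 0.0039292 M/s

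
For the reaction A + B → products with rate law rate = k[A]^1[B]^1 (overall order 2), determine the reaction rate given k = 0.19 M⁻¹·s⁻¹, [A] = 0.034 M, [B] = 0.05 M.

0.000323 M/s

Step 1: The rate law is rate = k[A]^1[B]^1, overall order = 1+1 = 2
Step 2: Substitute values: rate = 0.19 × (0.034)^1 × (0.05)^1
Step 3: rate = 0.19 × 0.034 × 0.05 = 0.000323 M/s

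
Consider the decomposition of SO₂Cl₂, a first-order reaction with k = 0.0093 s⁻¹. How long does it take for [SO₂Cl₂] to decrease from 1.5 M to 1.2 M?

23.99 s

Step 1: For first-order: t = ln([SO₂Cl₂]₀/[SO₂Cl₂])/k
Step 2: t = ln(1.5/1.2)/0.0093
Step 3: t = ln(1.25)/0.0093
Step 4: t = 0.2231/0.0093 = 23.99 s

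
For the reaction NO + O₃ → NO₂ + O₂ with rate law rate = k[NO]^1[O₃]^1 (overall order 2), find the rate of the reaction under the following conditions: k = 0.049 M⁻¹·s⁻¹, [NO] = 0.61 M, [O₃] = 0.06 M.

0.001793 M/s

Step 1: The rate law is rate = k[NO]^1[O₃]^1, overall order = 1+1 = 2
Step 2: Substitute values: rate = 0.049 × (0.61)^1 × (0.06)^1
Step 3: rate = 0.049 × 0.61 × 0.06 = 0.0017934 M/s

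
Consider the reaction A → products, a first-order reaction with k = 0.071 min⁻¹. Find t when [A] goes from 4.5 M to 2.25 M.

9.763 min

Step 1: For first-order: t = ln([A]₀/[A])/k
Step 2: t = ln(4.5/2.25)/0.071
Step 3: t = ln(2)/0.071
Step 4: t = 0.6931/0.071 = 9.763 min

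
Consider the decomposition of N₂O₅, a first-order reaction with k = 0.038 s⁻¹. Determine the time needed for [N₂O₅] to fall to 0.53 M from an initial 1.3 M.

23.61 s

Step 1: For first-order: t = ln([N₂O₅]₀/[N₂O₅])/k
Step 2: t = ln(1.3/0.53)/0.038
Step 3: t = ln(2.453)/0.038
Step 4: t = 0.8972/0.038 = 23.61 s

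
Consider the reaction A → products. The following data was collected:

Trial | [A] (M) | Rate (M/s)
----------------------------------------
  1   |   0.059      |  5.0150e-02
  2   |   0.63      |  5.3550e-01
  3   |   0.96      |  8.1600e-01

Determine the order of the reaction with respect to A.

first order (1)

Step 1: Compare trials to find order n where rate₂/rate₁ = ([A]₂/[A]₁)^n
Step 2: rate₂/rate₁ = 5.3550e-01/5.0150e-02 = 10.68
Step 3: [A]₂/[A]₁ = 0.63/0.059 = 10.68
Step 4: n = ln(10.68)/ln(10.68) = 1.00 ≈ 1
Step 5: The reaction is first order in A.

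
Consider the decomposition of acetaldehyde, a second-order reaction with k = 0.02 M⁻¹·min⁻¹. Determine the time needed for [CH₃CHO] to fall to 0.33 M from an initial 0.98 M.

100.5 min

Step 1: For second-order: t = (1/[CH₃CHO] - 1/[CH₃CHO]₀)/k
Step 2: t = (1/0.33 - 1/0.98)/0.02
Step 3: t = (3.03 - 1.02)/0.02
Step 4: t = 2.01/0.02 = 100.5 min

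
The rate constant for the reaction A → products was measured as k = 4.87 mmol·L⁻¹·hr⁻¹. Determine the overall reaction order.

zeroth order (0)

Step 1: The units of k for an nth-order reaction are (concentration)^(1-n)·(time)⁻¹.
Step 2: Here k has units mmol·L⁻¹·hr⁻¹, so the concentration exponent is 1.
Step 3: 1 - n = 1 ⇒ n = 0. The reaction is zeroth order.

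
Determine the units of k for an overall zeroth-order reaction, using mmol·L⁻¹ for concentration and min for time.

mmol·L⁻¹·min⁻¹

Step 1: For overall order n, rate = k × (concentration)^n.
Step 2: Rate has units mmol·L⁻¹·min⁻¹; concentration term has units (mmol·L⁻¹)^0.
Step 3: k = rate / (concentration)^n, so units of k = (mmol·L⁻¹)^(1-0)·min⁻¹ = mmol·L⁻¹·min⁻¹.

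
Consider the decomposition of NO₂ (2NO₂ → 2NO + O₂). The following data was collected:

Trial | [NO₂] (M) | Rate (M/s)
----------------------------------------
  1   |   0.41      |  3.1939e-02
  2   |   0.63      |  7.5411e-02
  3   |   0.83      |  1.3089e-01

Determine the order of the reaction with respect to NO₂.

second order (2)

Step 1: Compare trials to find order n where rate₂/rate₁ = ([NO₂]₂/[NO₂]₁)^n
Step 2: rate₂/rate₁ = 7.5411e-02/3.1939e-02 = 2.361
Step 3: [NO₂]₂/[NO₂]₁ = 0.63/0.41 = 1.537
Step 4: n = ln(2.361)/ln(1.537) = 2.00 ≈ 2
Step 5: The reaction is second order in NO₂.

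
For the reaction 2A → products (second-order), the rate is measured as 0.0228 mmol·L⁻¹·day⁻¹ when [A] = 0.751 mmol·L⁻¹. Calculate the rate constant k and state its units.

0.04043 (mmol·L⁻¹)⁻¹·day⁻¹

Step 1: rate = k[A]^2, so k = rate / [A]^2.
Step 2: k = 0.0228 / (0.751)^2 = 0.0228 / 0.564.
Step 3: k = 0.04043 (mmol·L⁻¹)⁻¹·day⁻¹.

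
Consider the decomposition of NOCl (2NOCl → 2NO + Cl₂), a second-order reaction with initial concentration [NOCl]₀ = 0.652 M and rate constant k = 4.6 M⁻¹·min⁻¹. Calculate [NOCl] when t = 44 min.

0.004904 M

Step 1: For a second-order reaction: 1/[NOCl] = 1/[NOCl]₀ + kt
Step 2: 1/[NOCl] = 1/0.652 + 4.6 × 44
Step 3: 1/[NOCl] = 1.534 + 202.4 = 203.9
Step 4: [NOCl] = 1/203.9 = 0.004904 M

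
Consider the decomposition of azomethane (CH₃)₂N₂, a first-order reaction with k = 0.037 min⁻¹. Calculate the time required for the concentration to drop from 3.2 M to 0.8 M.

37.47 min

Step 1: For first-order: t = ln([azomethane]₀/[azomethane])/k
Step 2: t = ln(3.2/0.8)/0.037
Step 3: t = ln(4)/0.037
Step 4: t = 1.386/0.037 = 37.47 min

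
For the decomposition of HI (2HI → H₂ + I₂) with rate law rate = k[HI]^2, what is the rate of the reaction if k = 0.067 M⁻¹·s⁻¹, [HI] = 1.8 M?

0.2171 M/s

Step 1: Identify the rate law: rate = k[HI]^2
Step 2: Substitute values: rate = 0.067 × (1.8)^2
Step 3: Calculate: rate = 0.067 × 3.24 = 0.21708 M/s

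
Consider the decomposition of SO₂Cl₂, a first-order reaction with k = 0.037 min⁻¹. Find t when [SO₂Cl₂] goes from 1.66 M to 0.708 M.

23.03 min

Step 1: For first-order: t = ln([SO₂Cl₂]₀/[SO₂Cl₂])/k
Step 2: t = ln(1.66/0.708)/0.037
Step 3: t = ln(2.345)/0.037
Step 4: t = 0.8521/0.037 = 23.03 min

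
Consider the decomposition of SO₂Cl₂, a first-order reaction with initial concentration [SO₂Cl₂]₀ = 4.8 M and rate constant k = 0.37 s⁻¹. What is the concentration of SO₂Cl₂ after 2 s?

2.29 M

Step 1: For a first-order reaction: [SO₂Cl₂] = [SO₂Cl₂]₀ × e^(-kt)
Step 2: [SO₂Cl₂] = 4.8 × e^(-0.37 × 2)
Step 3: [SO₂Cl₂] = 4.8 × e^(-0.74)
Step 4: [SO₂Cl₂] = 4.8 × 0.477114 = 2.29 M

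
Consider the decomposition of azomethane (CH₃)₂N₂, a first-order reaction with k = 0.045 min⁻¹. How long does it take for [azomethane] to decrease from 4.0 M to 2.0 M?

15.4 min

Step 1: For first-order: t = ln([azomethane]₀/[azomethane])/k
Step 2: t = ln(4.0/2.0)/0.045
Step 3: t = ln(2)/0.045
Step 4: t = 0.6931/0.045 = 15.4 min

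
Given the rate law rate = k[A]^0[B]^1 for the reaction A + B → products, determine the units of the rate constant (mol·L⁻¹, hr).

hr⁻¹

Step 1: Overall order = 0 + 1 = 1.
Step 2: rate has units mol·L⁻¹·hr⁻¹; [A]^0[B]^1 has units (mol·L⁻¹)^1.
Step 3: k = rate/([A]^0[B]^1), so units of k = (mol·L⁻¹)^(1-1)·hr⁻¹ = hr⁻¹.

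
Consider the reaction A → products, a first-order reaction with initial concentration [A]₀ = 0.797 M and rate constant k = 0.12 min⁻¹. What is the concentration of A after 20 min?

0.0723 M

Step 1: For a first-order reaction: [A] = [A]₀ × e^(-kt)
Step 2: [A] = 0.797 × e^(-0.12 × 20)
Step 3: [A] = 0.797 × e^(-2.4)
Step 4: [A] = 0.797 × 0.090718 = 0.0723 M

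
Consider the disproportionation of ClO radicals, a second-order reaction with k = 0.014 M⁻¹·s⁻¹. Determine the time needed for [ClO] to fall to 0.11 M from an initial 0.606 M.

531.5 s

Step 1: For second-order: t = (1/[ClO] - 1/[ClO]₀)/k
Step 2: t = (1/0.11 - 1/0.606)/0.014
Step 3: t = (9.091 - 1.65)/0.014
Step 4: t = 7.441/0.014 = 531.5 s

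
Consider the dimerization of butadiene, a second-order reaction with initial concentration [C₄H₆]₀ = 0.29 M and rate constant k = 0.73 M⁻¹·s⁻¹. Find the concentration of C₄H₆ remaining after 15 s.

0.06945 M

Step 1: For a second-order reaction: 1/[C₄H₆] = 1/[C₄H₆]₀ + kt
Step 2: 1/[C₄H₆] = 1/0.29 + 0.73 × 15
Step 3: 1/[C₄H₆] = 3.448 + 10.95 = 14.4
Step 4: [C₄H₆] = 1/14.4 = 0.06945 M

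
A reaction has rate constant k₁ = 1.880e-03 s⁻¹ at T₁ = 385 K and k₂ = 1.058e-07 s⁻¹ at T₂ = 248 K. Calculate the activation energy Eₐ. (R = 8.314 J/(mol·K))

56.7 kJ/mol

Step 1: Use the two-temperature Arrhenius form: ln(k₂/k₁) = -Eₐ/R × (1/T₂ - 1/T₁)
Step 2: ln(k₂/k₁) = ln(1.058e-07/1.880e-03) = ln(5.62766e-05) = -9.78523
Step 3: 1/T₂ - 1/T₁ = 1/248 - 1/385 = 1.434855e-03 K⁻¹
Step 4: Eₐ = -R × ln(k₂/k₁) / (1/T₂ - 1/T₁) = -8.314 × -9.78523 / 1.434855e-03
Step 5: Eₐ = 5.6699e+04 J/mol = 56.7 kJ/mol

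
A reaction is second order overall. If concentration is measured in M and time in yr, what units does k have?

M⁻¹·yr⁻¹

Step 1: For overall order n, rate = k × (concentration)^n.
Step 2: Rate has units M·yr⁻¹; concentration term has units M^2.
Step 3: k = rate / (concentration)^n, so units of k = M^(1-2)·yr⁻¹ = M⁻¹·yr⁻¹.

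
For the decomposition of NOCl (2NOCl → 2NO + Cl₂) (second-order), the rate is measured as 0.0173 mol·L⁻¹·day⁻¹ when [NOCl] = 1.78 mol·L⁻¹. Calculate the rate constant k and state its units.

0.00546 (mol·L⁻¹)⁻¹·day⁻¹

Step 1: rate = k[NOCl]^2, so k = rate / [NOCl]^2.
Step 2: k = 0.0173 / (1.78)^2 = 0.0173 / 3.168.
Step 3: k = 0.00546 (mol·L⁻¹)⁻¹·day⁻¹.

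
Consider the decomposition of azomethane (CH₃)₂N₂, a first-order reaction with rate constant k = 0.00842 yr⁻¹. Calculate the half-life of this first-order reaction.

82.32 yr

Step 1: For a first-order reaction, t₁/₂ = ln(2)/k
Step 2: t₁/₂ = ln(2)/0.00842
Step 3: t₁/₂ = 0.6931/0.00842 = 82.32 yr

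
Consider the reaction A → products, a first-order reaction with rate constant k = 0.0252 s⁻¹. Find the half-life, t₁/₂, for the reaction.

27.51 s

Step 1: For a first-order reaction, t₁/₂ = ln(2)/k
Step 2: t₁/₂ = ln(2)/0.0252
Step 3: t₁/₂ = 0.6931/0.0252 = 27.51 s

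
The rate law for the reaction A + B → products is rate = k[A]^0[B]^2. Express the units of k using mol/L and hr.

(mol/L)⁻¹·hr⁻¹

Step 1: Overall order = 0 + 2 = 2.
Step 2: rate has units mol/L·hr⁻¹; [A]^0[B]^2 has units (mol/L)^2.
Step 3: k = rate/([A]^0[B]^2), so units of k = (mol/L)^(1-2)·hr⁻¹ = (mol/L)⁻¹·hr⁻¹.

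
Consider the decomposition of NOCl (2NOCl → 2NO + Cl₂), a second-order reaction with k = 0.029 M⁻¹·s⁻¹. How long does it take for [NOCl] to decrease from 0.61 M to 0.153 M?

168.8 s

Step 1: For second-order: t = (1/[NOCl] - 1/[NOCl]₀)/k
Step 2: t = (1/0.153 - 1/0.61)/0.029
Step 3: t = (6.536 - 1.639)/0.029
Step 4: t = 4.897/0.029 = 168.8 s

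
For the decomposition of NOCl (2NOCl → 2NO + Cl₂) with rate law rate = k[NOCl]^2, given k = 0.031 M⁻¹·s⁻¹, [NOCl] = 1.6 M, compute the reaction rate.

0.07936 M/s

Step 1: Identify the rate law: rate = k[NOCl]^2
Step 2: Substitute values: rate = 0.031 × (1.6)^2
Step 3: Calculate: rate = 0.031 × 2.56 = 0.07936 M/s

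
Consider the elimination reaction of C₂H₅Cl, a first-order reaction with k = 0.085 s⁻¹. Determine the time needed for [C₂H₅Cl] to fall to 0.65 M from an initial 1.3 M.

8.155 s

Step 1: For first-order: t = ln([C₂H₅Cl]₀/[C₂H₅Cl])/k
Step 2: t = ln(1.3/0.65)/0.085
Step 3: t = ln(2)/0.085
Step 4: t = 0.6931/0.085 = 8.155 s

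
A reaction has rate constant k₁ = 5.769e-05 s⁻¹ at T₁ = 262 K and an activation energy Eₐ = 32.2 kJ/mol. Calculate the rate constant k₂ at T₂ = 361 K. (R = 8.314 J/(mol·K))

3.324e-03 s⁻¹

Step 1: Use the two-temperature Arrhenius form: ln(k₂/k₁) = -Eₐ/R × (1/T₂ - 1/T₁)
Step 2: Convert Eₐ to J/mol: 32.2 kJ/mol = 32200 J/mol
Step 3: 1/T₂ - 1/T₁ = 1/361 - 1/262 = -1.046711e-03 K⁻¹
Step 4: ln(k₂/k₁) = -32200/8.314 × -1.046711e-03 = 4.05390
Step 5: k₂ = k₁ × exp(4.05390) = 5.769e-05 × 5.76217e+01 = 3.324e-03 s⁻¹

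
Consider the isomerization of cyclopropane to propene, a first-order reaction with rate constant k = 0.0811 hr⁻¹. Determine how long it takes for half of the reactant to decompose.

8.547 hr

Step 1: For a first-order reaction, t₁/₂ = ln(2)/k
Step 2: t₁/₂ = ln(2)/0.0811
Step 3: t₁/₂ = 0.6931/0.0811 = 8.547 hr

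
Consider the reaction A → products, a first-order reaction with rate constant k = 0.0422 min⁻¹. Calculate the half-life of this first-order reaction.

16.43 min

Step 1: For a first-order reaction, t₁/₂ = ln(2)/k
Step 2: t₁/₂ = ln(2)/0.0422
Step 3: t₁/₂ = 0.6931/0.0422 = 16.43 min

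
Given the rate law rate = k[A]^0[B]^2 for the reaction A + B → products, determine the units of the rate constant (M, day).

M⁻¹·day⁻¹

Step 1: Overall order = 0 + 2 = 2.
Step 2: rate has units M·day⁻¹; [A]^0[B]^2 has units M^2.
Step 3: k = rate/([A]^0[B]^2), so units of k = M^(1-2)·day⁻¹ = M⁻¹·day⁻¹.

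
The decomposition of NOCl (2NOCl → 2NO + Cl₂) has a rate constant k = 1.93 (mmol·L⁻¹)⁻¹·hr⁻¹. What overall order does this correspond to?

second order (2)

Step 1: The units of k for an nth-order reaction are (concentration)^(1-n)·(time)⁻¹.
Step 2: Here k has units (mmol·L⁻¹)⁻¹·hr⁻¹, so the concentration exponent is -1.
Step 3: 1 - n = -1 ⇒ n = 2. The reaction is second order.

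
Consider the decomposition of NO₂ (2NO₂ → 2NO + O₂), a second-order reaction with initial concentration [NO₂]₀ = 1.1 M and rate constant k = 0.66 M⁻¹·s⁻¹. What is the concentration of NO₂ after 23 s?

0.06215 M

Step 1: For a second-order reaction: 1/[NO₂] = 1/[NO₂]₀ + kt
Step 2: 1/[NO₂] = 1/1.1 + 0.66 × 23
Step 3: 1/[NO₂] = 0.9091 + 15.18 = 16.09
Step 4: [NO₂] = 1/16.09 = 0.06215 M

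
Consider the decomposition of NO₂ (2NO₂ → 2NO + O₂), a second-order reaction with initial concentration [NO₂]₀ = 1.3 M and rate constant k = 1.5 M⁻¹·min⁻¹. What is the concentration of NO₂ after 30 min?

0.02185 M

Step 1: For a second-order reaction: 1/[NO₂] = 1/[NO₂]₀ + kt
Step 2: 1/[NO₂] = 1/1.3 + 1.5 × 30
Step 3: 1/[NO₂] = 0.7692 + 45 = 45.77
Step 4: [NO₂] = 1/45.77 = 0.02185 M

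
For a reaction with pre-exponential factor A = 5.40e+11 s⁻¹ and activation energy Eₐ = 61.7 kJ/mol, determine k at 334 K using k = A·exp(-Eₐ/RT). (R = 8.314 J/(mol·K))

1.21e+02 s⁻¹

Step 1: Use the Arrhenius equation: k = A × exp(-Eₐ/RT)
Step 2: Convert Eₐ to J/mol: 61.7 kJ/mol = 61700 J/mol
Step 3: Calculate the exponent: -Eₐ/(RT) = -61700/(8.314 × 334) = -22.21921
Step 4: k = 5.40e+11 × exp(-22.21921)
Step 5: k = 5.40e+11 × 2.24037e-10 = 1.2098e+02 s⁻¹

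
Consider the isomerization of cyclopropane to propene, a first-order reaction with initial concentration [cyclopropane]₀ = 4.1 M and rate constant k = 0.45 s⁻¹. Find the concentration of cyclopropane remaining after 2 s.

1.667 M

Step 1: For a first-order reaction: [cyclopropane] = [cyclopropane]₀ × e^(-kt)
Step 2: [cyclopropane] = 4.1 × e^(-0.45 × 2)
Step 3: [cyclopropane] = 4.1 × e^(-0.9)
Step 4: [cyclopropane] = 4.1 × 0.40657 = 1.667 M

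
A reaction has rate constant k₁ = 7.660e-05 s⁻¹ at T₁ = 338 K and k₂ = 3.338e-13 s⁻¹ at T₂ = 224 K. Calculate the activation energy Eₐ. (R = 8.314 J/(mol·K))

106.3 kJ/mol

Step 1: Use the two-temperature Arrhenius form: ln(k₂/k₁) = -Eₐ/R × (1/T₂ - 1/T₁)
Step 2: ln(k₂/k₁) = ln(3.338e-13/7.660e-05) = ln(4.3577e-09) = -19.2513
Step 3: 1/T₂ - 1/T₁ = 1/224 - 1/338 = 1.505706e-03 K⁻¹
Step 4: Eₐ = -R × ln(k₂/k₁) / (1/T₂ - 1/T₁) = -8.314 × -19.2513 / 1.505706e-03
Step 5: Eₐ = 1.0630e+05 J/mol = 106.3 kJ/mol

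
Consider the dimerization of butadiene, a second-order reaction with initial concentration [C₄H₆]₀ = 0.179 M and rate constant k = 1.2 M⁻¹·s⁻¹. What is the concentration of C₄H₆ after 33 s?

0.02213 M

Step 1: For a second-order reaction: 1/[C₄H₆] = 1/[C₄H₆]₀ + kt
Step 2: 1/[C₄H₆] = 1/0.179 + 1.2 × 33
Step 3: 1/[C₄H₆] = 5.587 + 39.6 = 45.19
Step 4: [C₄H₆] = 1/45.19 = 0.02213 M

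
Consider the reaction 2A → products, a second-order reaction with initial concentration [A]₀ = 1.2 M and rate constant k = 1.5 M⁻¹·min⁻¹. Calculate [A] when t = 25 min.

0.02609 M

Step 1: For a second-order reaction: 1/[A] = 1/[A]₀ + kt
Step 2: 1/[A] = 1/1.2 + 1.5 × 25
Step 3: 1/[A] = 0.8333 + 37.5 = 38.33
Step 4: [A] = 1/38.33 = 0.02609 M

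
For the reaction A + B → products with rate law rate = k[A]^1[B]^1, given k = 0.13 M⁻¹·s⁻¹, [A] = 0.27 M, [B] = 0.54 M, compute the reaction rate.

0.01895 M/s

Step 1: The rate law is rate = k[A]^1[B]^1
Step 2: Substitute: rate = 0.13 × (0.27)^1 × (0.54)^1
Step 3: rate = 0.13 × 0.27 × 0.54 = 0.018954 M/s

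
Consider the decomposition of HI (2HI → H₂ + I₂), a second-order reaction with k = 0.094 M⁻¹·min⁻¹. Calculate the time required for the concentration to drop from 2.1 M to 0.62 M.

12.09 min

Step 1: For second-order: t = (1/[HI] - 1/[HI]₀)/k
Step 2: t = (1/0.62 - 1/2.1)/0.094
Step 3: t = (1.613 - 0.4762)/0.094
Step 4: t = 1.137/0.094 = 12.09 min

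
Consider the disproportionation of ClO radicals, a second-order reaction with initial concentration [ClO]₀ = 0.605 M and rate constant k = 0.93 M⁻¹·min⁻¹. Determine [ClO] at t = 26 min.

0.03871 M

Step 1: For a second-order reaction: 1/[ClO] = 1/[ClO]₀ + kt
Step 2: 1/[ClO] = 1/0.605 + 0.93 × 26
Step 3: 1/[ClO] = 1.653 + 24.18 = 25.83
Step 4: [ClO] = 1/25.83 = 0.03871 M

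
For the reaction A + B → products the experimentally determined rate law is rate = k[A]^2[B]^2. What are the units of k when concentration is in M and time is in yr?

M⁻³·yr⁻¹

Step 1: Overall order = 2 + 2 = 4.
Step 2: rate has units M·yr⁻¹; [A]^2[B]^2 has units M^4.
Step 3: k = rate/([A]^2[B]^2), so units of k = M^(1-4)·yr⁻¹ = M⁻³·yr⁻¹.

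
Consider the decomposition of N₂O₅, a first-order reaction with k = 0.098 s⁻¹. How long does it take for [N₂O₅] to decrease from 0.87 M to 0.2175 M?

14.15 s

Step 1: For first-order: t = ln([N₂O₅]₀/[N₂O₅])/k
Step 2: t = ln(0.87/0.2175)/0.098
Step 3: t = ln(4)/0.098
Step 4: t = 1.386/0.098 = 14.15 s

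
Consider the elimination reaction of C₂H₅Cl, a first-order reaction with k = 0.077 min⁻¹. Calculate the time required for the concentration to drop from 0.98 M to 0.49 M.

9.002 min

Step 1: For first-order: t = ln([C₂H₅Cl]₀/[C₂H₅Cl])/k
Step 2: t = ln(0.98/0.49)/0.077
Step 3: t = ln(2)/0.077
Step 4: t = 0.6931/0.077 = 9.002 min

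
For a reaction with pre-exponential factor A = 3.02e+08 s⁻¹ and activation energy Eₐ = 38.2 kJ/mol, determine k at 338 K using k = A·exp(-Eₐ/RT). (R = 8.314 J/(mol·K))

3.77e+02 s⁻¹

Step 1: Use the Arrhenius equation: k = A × exp(-Eₐ/RT)
Step 2: Convert Eₐ to J/mol: 38.2 kJ/mol = 38200 J/mol
Step 3: Calculate the exponent: -Eₐ/(RT) = -38200/(8.314 × 338) = -13.59367
Step 4: k = 3.02e+08 × exp(-13.59367)
Step 5: k = 3.02e+08 × 1.24837e-06 = 3.7701e+02 s⁻¹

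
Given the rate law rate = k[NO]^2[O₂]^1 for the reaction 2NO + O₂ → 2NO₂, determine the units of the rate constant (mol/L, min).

(mol/L)⁻²·min⁻¹

Step 1: Overall order = 2 + 1 = 3.
Step 2: rate has units mol/L·min⁻¹; [NO]^2[O₂]^1 has units (mol/L)^3.
Step 3: k = rate/([NO]^2[O₂]^1), so units of k = (mol/L)^(1-3)·min⁻¹ = (mol/L)⁻²·min⁻¹.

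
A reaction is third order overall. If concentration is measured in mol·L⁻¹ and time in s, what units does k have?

(mol·L⁻¹)⁻²·s⁻¹

Step 1: For overall order n, rate = k × (concentration)^n.
Step 2: Rate has units mol·L⁻¹·s⁻¹; concentration term has units (mol·L⁻¹)^3.
Step 3: k = rate / (concentration)^n, so units of k = (mol·L⁻¹)^(1-3)·s⁻¹ = (mol·L⁻¹)⁻²·s⁻¹.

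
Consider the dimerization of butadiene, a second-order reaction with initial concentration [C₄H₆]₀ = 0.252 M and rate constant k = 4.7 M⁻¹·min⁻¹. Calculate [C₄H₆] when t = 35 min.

0.005936 M

Step 1: For a second-order reaction: 1/[C₄H₆] = 1/[C₄H₆]₀ + kt
Step 2: 1/[C₄H₆] = 1/0.252 + 4.7 × 35
Step 3: 1/[C₄H₆] = 3.968 + 164.5 = 168.5
Step 4: [C₄H₆] = 1/168.5 = 0.005936 M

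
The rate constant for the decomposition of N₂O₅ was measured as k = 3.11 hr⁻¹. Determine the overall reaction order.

first order (1)

Step 1: The units of k for an nth-order reaction are (concentration)^(1-n)·(time)⁻¹.
Step 2: Here k has units hr⁻¹, so the concentration exponent is 0.
Step 3: 1 - n = 0 ⇒ n = 1. The reaction is first order.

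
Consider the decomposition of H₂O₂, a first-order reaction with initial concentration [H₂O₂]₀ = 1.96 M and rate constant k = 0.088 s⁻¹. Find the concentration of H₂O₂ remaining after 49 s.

0.02628 M

Step 1: For a first-order reaction: [H₂O₂] = [H₂O₂]₀ × e^(-kt)
Step 2: [H₂O₂] = 1.96 × e^(-0.088 × 49)
Step 3: [H₂O₂] = 1.96 × e^(-4.312)
Step 4: [H₂O₂] = 1.96 × 0.0134067 = 0.02628 M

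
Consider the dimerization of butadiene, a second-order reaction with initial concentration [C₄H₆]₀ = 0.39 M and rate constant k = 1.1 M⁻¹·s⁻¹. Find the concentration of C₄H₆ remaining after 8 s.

0.088 M

Step 1: For a second-order reaction: 1/[C₄H₆] = 1/[C₄H₆]₀ + kt
Step 2: 1/[C₄H₆] = 1/0.39 + 1.1 × 8
Step 3: 1/[C₄H₆] = 2.564 + 8.8 = 11.36
Step 4: [C₄H₆] = 1/11.36 = 0.088 M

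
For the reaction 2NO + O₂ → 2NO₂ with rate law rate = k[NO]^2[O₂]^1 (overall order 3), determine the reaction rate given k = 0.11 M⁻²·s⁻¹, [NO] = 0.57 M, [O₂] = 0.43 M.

0.01537 M/s

Step 1: The rate law is rate = k[NO]^2[O₂]^1, overall order = 2+1 = 3
Step 2: Substitute values: rate = 0.11 × (0.57)^2 × (0.43)^1
Step 3: rate = 0.11 × 0.3249 × 0.43 = 0.0153678 M/s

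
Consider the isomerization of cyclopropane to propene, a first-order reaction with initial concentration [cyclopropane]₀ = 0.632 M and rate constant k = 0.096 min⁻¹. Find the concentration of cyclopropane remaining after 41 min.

0.01234 M

Step 1: For a first-order reaction: [cyclopropane] = [cyclopropane]₀ × e^(-kt)
Step 2: [cyclopropane] = 0.632 × e^(-0.096 × 41)
Step 3: [cyclopropane] = 0.632 × e^(-3.936)
Step 4: [cyclopropane] = 0.632 × 0.0195262 = 0.01234 M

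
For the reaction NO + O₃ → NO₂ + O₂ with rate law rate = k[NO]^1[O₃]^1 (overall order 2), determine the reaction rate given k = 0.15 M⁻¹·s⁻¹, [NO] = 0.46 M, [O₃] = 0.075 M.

0.005175 M/s

Step 1: The rate law is rate = k[NO]^1[O₃]^1, overall order = 1+1 = 2
Step 2: Substitute values: rate = 0.15 × (0.46)^1 × (0.075)^1
Step 3: rate = 0.15 × 0.46 × 0.075 = 0.005175 M/s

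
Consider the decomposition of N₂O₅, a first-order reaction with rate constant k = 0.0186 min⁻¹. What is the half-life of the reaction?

37.27 min

Step 1: For a first-order reaction, t₁/₂ = ln(2)/k
Step 2: t₁/₂ = ln(2)/0.0186
Step 3: t₁/₂ = 0.6931/0.0186 = 37.27 min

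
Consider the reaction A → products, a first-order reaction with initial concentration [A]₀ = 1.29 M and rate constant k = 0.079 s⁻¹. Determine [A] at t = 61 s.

0.01042 M

Step 1: For a first-order reaction: [A] = [A]₀ × e^(-kt)
Step 2: [A] = 1.29 × e^(-0.079 × 61)
Step 3: [A] = 1.29 × e^(-4.819)
Step 4: [A] = 1.29 × 0.00807486 = 0.01042 M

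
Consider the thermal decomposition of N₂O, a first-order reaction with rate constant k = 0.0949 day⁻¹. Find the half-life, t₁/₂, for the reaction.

7.304 day

Step 1: For a first-order reaction, t₁/₂ = ln(2)/k
Step 2: t₁/₂ = ln(2)/0.0949
Step 3: t₁/₂ = 0.6931/0.0949 = 7.304 day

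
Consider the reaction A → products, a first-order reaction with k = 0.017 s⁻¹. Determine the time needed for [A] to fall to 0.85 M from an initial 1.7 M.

40.77 s

Step 1: For first-order: t = ln([A]₀/[A])/k
Step 2: t = ln(1.7/0.85)/0.017
Step 3: t = ln(2)/0.017
Step 4: t = 0.6931/0.017 = 40.77 s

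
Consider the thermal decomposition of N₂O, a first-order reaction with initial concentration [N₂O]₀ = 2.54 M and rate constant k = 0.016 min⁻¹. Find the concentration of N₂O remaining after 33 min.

1.498 M

Step 1: For a first-order reaction: [N₂O] = [N₂O]₀ × e^(-kt)
Step 2: [N₂O] = 2.54 × e^(-0.016 × 33)
Step 3: [N₂O] = 2.54 × e^(-0.528)
Step 4: [N₂O] = 2.54 × 0.589783 = 1.498 M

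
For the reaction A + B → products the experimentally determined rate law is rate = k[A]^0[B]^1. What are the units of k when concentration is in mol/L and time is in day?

day⁻¹

Step 1: Overall order = 0 + 1 = 1.
Step 2: rate has units mol/L·day⁻¹; [A]^0[B]^1 has units (mol/L)^1.
Step 3: k = rate/([A]^0[B]^1), so units of k = (mol/L)^(1-1)·day⁻¹ = day⁻¹.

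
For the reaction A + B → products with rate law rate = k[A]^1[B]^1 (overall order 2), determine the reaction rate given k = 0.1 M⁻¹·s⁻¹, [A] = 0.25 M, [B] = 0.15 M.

0.00375 M/s

Step 1: The rate law is rate = k[A]^1[B]^1, overall order = 1+1 = 2
Step 2: Substitute values: rate = 0.1 × (0.25)^1 × (0.15)^1
Step 3: rate = 0.1 × 0.25 × 0.15 = 0.00375 M/s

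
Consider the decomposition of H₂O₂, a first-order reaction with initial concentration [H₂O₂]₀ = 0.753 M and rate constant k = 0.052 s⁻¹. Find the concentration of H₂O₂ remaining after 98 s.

0.004609 M

Step 1: For a first-order reaction: [H₂O₂] = [H₂O₂]₀ × e^(-kt)
Step 2: [H₂O₂] = 0.753 × e^(-0.052 × 98)
Step 3: [H₂O₂] = 0.753 × e^(-5.096)
Step 4: [H₂O₂] = 0.753 × 0.00612118 = 0.004609 M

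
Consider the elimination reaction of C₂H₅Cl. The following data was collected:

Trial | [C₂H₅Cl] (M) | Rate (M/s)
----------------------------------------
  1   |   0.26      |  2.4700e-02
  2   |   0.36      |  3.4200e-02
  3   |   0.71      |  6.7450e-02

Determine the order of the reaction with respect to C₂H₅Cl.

first order (1)

Step 1: Compare trials to find order n where rate₂/rate₁ = ([C₂H₅Cl]₂/[C₂H₅Cl]₁)^n
Step 2: rate₂/rate₁ = 3.4200e-02/2.4700e-02 = 1.385
Step 3: [C₂H₅Cl]₂/[C₂H₅Cl]₁ = 0.36/0.26 = 1.385
Step 4: n = ln(1.385)/ln(1.385) = 1.00 ≈ 1
Step 5: The reaction is first order in C₂H₅Cl.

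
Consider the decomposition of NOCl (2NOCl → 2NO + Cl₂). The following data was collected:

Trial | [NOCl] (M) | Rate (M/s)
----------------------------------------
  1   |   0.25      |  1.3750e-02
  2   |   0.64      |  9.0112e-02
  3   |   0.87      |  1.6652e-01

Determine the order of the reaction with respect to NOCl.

second order (2)

Step 1: Compare trials to find order n where rate₂/rate₁ = ([NOCl]₂/[NOCl]₁)^n
Step 2: rate₂/rate₁ = 9.0112e-02/1.3750e-02 = 6.554
Step 3: [NOCl]₂/[NOCl]₁ = 0.64/0.25 = 2.56
Step 4: n = ln(6.554)/ln(2.56) = 2.00 ≈ 2
Step 5: The reaction is second order in NOCl.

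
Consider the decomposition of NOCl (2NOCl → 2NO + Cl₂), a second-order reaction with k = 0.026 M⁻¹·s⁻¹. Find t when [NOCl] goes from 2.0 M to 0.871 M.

24.93 s

Step 1: For second-order: t = (1/[NOCl] - 1/[NOCl]₀)/k
Step 2: t = (1/0.871 - 1/2.0)/0.026
Step 3: t = (1.148 - 0.5)/0.026
Step 4: t = 0.6481/0.026 = 24.93 s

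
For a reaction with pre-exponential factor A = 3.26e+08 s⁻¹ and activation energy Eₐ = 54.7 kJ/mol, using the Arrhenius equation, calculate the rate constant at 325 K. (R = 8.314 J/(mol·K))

5.27e-01 s⁻¹

Step 1: Use the Arrhenius equation: k = A × exp(-Eₐ/RT)
Step 2: Convert Eₐ to J/mol: 54.7 kJ/mol = 54700 J/mol
Step 3: Calculate the exponent: -Eₐ/(RT) = -54700/(8.314 × 325) = -20.24389
Step 4: k = 3.26e+08 × exp(-20.24389)
Step 5: k = 3.26e+08 × 1.61507e-09 = 5.2651e-01 s⁻¹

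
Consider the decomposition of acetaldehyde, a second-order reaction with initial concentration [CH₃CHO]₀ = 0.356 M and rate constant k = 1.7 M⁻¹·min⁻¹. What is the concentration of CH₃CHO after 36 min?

0.01562 M

Step 1: For a second-order reaction: 1/[CH₃CHO] = 1/[CH₃CHO]₀ + kt
Step 2: 1/[CH₃CHO] = 1/0.356 + 1.7 × 36
Step 3: 1/[CH₃CHO] = 2.809 + 61.2 = 64.01
Step 4: [CH₃CHO] = 1/64.01 = 0.01562 M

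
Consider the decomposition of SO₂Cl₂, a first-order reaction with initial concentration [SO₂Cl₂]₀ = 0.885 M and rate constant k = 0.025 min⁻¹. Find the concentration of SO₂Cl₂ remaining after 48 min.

0.2666 M

Step 1: For a first-order reaction: [SO₂Cl₂] = [SO₂Cl₂]₀ × e^(-kt)
Step 2: [SO₂Cl₂] = 0.885 × e^(-0.025 × 48)
Step 3: [SO₂Cl₂] = 0.885 × e^(-1.2)
Step 4: [SO₂Cl₂] = 0.885 × 0.301194 = 0.2666 M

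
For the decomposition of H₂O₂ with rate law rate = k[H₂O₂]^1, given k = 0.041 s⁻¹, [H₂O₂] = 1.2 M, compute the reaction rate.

0.0492 M/s

Step 1: Identify the rate law: rate = k[H₂O₂]^1
Step 2: Substitute values: rate = 0.041 × (1.2)^1
Step 3: Calculate: rate = 0.041 × 1.2 = 0.0492 M/s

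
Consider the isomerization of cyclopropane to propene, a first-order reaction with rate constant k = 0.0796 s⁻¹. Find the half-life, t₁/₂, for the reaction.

8.708 s

Step 1: For a first-order reaction, t₁/₂ = ln(2)/k
Step 2: t₁/₂ = ln(2)/0.0796
Step 3: t₁/₂ = 0.6931/0.0796 = 8.708 s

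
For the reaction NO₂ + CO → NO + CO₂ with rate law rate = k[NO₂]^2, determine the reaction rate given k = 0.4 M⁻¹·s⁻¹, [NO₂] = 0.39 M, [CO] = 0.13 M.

0.06084 M/s

Step 1: The rate law is rate = k[NO₂]^2
Step 2: Note that the rate does not depend on [CO] (zero order in CO).
Step 3: rate = 0.4 × (0.39)^2 = 0.06084 M/s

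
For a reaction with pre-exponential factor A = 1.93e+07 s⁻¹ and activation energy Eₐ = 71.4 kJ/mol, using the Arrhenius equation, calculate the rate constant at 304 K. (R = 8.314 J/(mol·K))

1.04e-05 s⁻¹

Step 1: Use the Arrhenius equation: k = A × exp(-Eₐ/RT)
Step 2: Convert Eₐ to J/mol: 71.4 kJ/mol = 71400 J/mol
Step 3: Calculate the exponent: -Eₐ/(RT) = -71400/(8.314 × 304) = -28.24975
Step 4: k = 1.93e+07 × exp(-28.24975)
Step 5: k = 1.93e+07 × 5.38629e-13 = 1.0396e-05 s⁻¹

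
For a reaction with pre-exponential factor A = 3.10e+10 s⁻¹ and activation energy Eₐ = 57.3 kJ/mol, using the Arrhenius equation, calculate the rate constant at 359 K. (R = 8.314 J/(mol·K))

1.43e+02 s⁻¹

Step 1: Use the Arrhenius equation: k = A × exp(-Eₐ/RT)
Step 2: Convert Eₐ to J/mol: 57.3 kJ/mol = 57300 J/mol
Step 3: Calculate the exponent: -Eₐ/(RT) = -57300/(8.314 × 359) = -19.19774
Step 4: k = 3.10e+10 × exp(-19.19774)
Step 5: k = 3.10e+10 × 4.59756e-09 = 1.4252e+02 s⁻¹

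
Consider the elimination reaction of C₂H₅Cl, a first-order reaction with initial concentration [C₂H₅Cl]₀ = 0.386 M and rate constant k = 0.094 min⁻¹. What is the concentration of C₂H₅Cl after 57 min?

0.001818 M

Step 1: For a first-order reaction: [C₂H₅Cl] = [C₂H₅Cl]₀ × e^(-kt)
Step 2: [C₂H₅Cl] = 0.386 × e^(-0.094 × 57)
Step 3: [C₂H₅Cl] = 0.386 × e^(-5.358)
Step 4: [C₂H₅Cl] = 0.386 × 0.00471032 = 0.001818 M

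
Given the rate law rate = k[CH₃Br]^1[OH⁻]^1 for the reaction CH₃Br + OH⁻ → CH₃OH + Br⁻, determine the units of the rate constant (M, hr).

M⁻¹·hr⁻¹

Step 1: Overall order = 1 + 1 = 2.
Step 2: rate has units M·hr⁻¹; [CH₃Br]^1[OH⁻]^1 has units M^2.
Step 3: k = rate/([CH₃Br]^1[OH⁻]^1), so units of k = M^(1-2)·hr⁻¹ = M⁻¹·hr⁻¹.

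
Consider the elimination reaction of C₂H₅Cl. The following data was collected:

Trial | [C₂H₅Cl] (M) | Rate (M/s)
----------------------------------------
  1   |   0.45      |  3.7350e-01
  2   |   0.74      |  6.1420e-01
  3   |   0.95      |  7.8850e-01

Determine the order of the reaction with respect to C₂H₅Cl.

first order (1)

Step 1: Compare trials to find order n where rate₂/rate₁ = ([C₂H₅Cl]₂/[C₂H₅Cl]₁)^n
Step 2: rate₂/rate₁ = 6.1420e-01/3.7350e-01 = 1.644
Step 3: [C₂H₅Cl]₂/[C₂H₅Cl]₁ = 0.74/0.45 = 1.644
Step 4: n = ln(1.644)/ln(1.644) = 1.00 ≈ 1
Step 5: The reaction is first order in C₂H₅Cl.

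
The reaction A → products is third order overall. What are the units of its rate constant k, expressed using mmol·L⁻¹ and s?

(mmol·L⁻¹)⁻²·s⁻¹

Step 1: For overall order n, rate = k × (concentration)^n.
Step 2: Rate has units mmol·L⁻¹·s⁻¹; concentration term has units (mmol·L⁻¹)^3.
Step 3: k = rate / (concentration)^n, so units of k = (mmol·L⁻¹)^(1-3)·s⁻¹ = (mmol·L⁻¹)⁻²·s⁻¹.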